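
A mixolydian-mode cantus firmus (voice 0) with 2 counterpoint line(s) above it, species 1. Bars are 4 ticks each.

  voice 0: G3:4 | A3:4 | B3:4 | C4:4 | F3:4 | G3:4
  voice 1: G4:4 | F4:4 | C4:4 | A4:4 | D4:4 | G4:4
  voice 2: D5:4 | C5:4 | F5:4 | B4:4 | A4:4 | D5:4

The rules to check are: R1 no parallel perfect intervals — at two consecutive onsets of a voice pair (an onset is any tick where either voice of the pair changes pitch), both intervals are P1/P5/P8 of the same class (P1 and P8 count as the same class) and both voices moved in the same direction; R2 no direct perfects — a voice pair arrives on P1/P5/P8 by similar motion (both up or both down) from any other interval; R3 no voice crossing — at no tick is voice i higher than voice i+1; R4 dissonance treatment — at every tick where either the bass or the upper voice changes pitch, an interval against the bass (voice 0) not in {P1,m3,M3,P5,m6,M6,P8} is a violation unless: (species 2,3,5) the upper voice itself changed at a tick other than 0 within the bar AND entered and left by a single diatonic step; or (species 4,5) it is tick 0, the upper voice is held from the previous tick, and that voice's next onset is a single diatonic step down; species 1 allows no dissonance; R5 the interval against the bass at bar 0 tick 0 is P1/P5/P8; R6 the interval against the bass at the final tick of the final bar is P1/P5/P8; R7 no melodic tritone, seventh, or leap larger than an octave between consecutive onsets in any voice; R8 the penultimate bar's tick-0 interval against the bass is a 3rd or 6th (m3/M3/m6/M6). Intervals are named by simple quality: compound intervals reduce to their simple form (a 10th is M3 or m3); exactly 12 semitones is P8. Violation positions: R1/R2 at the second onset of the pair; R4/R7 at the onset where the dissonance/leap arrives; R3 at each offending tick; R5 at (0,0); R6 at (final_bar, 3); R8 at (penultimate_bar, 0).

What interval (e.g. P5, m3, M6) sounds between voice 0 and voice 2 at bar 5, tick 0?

P5

voice 0=G3 voice 2=D5 -> P5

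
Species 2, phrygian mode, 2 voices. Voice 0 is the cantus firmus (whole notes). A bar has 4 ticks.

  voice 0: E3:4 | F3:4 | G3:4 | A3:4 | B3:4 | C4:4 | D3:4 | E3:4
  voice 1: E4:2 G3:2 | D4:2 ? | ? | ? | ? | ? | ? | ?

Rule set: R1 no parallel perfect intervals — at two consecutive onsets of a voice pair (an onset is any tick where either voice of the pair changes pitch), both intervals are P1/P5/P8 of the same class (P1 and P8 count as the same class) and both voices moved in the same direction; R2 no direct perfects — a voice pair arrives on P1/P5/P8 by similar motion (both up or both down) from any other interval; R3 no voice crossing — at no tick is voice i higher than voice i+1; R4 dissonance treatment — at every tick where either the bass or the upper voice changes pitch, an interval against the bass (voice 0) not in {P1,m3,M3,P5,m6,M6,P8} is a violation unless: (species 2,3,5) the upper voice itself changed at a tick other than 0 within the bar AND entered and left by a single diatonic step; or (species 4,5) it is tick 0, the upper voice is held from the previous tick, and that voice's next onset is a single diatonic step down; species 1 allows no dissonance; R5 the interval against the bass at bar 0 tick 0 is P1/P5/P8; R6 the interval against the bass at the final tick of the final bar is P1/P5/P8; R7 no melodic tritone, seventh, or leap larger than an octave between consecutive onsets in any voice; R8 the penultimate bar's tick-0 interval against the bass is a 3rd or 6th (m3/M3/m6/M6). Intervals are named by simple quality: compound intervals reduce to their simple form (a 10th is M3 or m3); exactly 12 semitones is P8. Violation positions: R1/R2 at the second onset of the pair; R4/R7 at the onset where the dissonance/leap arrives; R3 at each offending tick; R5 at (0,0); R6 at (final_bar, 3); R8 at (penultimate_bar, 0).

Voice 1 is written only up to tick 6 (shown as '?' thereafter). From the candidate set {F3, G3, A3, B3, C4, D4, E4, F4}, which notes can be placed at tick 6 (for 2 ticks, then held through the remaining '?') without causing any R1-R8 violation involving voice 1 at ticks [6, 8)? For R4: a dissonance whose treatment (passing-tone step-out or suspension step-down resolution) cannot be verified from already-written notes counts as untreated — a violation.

{A3, C4, D4, F3, F4}

F3: legal
G3: violates R4
A3: legal
B3: violates R4
C4: legal
D4: legal
E4: violates R4
F4: legal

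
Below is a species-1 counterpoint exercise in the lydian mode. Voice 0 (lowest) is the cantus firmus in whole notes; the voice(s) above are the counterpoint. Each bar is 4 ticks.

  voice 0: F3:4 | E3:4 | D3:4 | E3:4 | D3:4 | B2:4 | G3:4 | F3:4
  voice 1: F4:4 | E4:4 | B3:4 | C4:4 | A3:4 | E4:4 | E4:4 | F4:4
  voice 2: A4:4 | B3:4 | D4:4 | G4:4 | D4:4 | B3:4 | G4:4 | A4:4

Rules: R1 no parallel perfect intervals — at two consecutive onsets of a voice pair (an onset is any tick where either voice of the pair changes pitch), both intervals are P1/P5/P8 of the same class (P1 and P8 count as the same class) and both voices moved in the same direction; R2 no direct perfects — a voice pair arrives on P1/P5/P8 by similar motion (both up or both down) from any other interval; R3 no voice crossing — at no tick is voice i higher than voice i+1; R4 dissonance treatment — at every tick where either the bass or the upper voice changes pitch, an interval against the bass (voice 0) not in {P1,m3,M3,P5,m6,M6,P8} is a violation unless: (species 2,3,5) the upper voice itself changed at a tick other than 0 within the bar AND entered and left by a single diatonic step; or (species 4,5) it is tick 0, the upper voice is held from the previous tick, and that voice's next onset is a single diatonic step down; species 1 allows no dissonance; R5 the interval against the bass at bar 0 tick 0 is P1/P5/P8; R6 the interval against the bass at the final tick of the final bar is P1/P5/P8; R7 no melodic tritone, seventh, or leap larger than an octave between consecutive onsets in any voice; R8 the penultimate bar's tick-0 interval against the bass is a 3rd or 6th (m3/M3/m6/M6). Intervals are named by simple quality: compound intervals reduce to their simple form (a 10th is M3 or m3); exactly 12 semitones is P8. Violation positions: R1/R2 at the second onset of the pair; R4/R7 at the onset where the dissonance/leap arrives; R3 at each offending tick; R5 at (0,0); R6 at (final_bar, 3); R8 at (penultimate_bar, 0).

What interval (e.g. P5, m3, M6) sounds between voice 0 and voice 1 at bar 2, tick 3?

voice 0=D3 voice 1=B3 -> M6

M6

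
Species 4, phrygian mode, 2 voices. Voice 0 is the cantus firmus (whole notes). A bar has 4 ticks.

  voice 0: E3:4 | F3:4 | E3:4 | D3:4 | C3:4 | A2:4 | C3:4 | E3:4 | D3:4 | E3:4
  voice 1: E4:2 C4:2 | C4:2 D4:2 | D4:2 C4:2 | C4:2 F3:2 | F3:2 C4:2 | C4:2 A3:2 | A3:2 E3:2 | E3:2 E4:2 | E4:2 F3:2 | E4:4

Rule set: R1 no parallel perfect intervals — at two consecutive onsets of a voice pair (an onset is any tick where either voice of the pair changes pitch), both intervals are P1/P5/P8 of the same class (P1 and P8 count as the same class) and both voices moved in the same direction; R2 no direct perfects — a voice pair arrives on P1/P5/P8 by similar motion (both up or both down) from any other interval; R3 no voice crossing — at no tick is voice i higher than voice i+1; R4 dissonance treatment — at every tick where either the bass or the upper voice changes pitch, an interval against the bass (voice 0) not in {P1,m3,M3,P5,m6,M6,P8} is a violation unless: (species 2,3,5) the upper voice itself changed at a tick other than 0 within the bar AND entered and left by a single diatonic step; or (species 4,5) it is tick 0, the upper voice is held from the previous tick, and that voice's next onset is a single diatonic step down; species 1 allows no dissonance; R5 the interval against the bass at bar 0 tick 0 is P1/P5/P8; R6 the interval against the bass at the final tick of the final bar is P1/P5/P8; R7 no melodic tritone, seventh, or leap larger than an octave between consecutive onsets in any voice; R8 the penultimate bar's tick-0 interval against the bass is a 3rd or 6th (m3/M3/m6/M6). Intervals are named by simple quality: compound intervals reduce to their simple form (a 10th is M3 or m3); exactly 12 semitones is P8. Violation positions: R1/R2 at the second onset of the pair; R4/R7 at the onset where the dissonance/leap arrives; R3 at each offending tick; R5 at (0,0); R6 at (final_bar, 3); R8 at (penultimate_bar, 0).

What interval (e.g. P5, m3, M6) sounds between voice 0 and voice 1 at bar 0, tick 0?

P8

voice 0=E3 voice 1=E4 -> P8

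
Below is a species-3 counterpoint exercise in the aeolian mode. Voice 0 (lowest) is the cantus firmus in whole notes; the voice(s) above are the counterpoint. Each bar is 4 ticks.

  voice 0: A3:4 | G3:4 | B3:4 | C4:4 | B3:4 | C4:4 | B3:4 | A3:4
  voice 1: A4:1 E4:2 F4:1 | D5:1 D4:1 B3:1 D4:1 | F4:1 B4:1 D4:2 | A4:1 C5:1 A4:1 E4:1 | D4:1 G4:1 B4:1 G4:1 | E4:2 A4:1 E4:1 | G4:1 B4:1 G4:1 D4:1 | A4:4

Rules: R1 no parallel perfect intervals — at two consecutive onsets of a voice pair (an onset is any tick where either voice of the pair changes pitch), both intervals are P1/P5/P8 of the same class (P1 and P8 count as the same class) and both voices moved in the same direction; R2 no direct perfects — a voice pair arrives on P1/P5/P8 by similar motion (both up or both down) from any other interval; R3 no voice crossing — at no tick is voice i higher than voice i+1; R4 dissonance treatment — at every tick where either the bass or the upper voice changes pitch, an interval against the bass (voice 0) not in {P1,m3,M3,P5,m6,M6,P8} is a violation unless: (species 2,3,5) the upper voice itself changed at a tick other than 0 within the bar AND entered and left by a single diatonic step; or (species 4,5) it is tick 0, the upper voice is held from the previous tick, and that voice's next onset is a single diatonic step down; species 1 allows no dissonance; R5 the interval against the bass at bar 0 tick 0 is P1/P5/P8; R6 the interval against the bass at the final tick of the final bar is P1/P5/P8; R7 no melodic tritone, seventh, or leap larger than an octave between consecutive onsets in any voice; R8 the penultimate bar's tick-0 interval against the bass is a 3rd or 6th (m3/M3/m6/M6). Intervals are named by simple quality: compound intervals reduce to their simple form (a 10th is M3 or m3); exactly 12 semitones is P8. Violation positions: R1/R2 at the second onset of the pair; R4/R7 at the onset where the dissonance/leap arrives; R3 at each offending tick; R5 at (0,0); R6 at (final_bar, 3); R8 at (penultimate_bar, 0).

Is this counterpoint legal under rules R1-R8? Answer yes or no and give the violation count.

bar 0: v0=A3 v1=A4 (P8)
bar 1: v0=G3 v1=D5 (P5)
bar 2: v0=B3 v1=F4 (TT)
bar 3: v0=C4 v1=A4 (M6)
bar 4: v0=B3 v1=D4 (m3)
bar 5: v0=C4 v1=E4 (M3)
bar 6: v0=B3 v1=G4 (m6)
bar 7: v0=A3 v1=A4 (P8)
  R4 @ bar2.0: B3/F4 TT untreated
  R7 @ bar2.1: F4->B4 leap 6st

No (2 violations)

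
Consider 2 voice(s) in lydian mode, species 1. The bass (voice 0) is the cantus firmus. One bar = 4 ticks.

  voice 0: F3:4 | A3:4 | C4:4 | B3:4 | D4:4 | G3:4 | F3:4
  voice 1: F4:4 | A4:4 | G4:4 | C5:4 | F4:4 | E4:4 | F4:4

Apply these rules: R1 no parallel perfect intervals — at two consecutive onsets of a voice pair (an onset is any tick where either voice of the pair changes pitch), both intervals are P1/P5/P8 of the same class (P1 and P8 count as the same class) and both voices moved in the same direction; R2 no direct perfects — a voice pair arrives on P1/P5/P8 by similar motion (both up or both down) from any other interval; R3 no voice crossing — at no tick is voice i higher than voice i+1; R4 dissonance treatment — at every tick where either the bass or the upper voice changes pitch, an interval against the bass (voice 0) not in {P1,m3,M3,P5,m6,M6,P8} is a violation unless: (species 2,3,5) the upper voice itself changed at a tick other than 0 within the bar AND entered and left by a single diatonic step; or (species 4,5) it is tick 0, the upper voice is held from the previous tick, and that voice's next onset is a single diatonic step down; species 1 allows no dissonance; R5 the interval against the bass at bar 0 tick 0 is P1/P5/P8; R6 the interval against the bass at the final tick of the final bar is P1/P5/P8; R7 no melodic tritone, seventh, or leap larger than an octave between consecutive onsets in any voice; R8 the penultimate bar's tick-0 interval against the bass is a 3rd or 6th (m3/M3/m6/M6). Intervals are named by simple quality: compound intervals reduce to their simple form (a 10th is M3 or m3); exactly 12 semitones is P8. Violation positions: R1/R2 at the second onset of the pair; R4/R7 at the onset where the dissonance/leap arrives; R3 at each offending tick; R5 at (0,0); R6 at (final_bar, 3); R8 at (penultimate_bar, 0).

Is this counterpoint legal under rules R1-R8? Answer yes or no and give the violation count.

No (2 violations)

bar 0: v0=F3 v1=F4 (P8)
bar 1: v0=A3 v1=A4 (P8)
bar 2: v0=C4 v1=G4 (P5)
bar 3: v0=B3 v1=C5 (m2)
bar 4: v0=D4 v1=F4 (m3)
bar 5: v0=G3 v1=E4 (M6)
bar 6: v0=F3 v1=F4 (P8)
  R1 @ bar1.0: F3/F4 P8 -> A3/A4 P8 similar
  R4 @ bar3.0: B3/C5 m2 untreated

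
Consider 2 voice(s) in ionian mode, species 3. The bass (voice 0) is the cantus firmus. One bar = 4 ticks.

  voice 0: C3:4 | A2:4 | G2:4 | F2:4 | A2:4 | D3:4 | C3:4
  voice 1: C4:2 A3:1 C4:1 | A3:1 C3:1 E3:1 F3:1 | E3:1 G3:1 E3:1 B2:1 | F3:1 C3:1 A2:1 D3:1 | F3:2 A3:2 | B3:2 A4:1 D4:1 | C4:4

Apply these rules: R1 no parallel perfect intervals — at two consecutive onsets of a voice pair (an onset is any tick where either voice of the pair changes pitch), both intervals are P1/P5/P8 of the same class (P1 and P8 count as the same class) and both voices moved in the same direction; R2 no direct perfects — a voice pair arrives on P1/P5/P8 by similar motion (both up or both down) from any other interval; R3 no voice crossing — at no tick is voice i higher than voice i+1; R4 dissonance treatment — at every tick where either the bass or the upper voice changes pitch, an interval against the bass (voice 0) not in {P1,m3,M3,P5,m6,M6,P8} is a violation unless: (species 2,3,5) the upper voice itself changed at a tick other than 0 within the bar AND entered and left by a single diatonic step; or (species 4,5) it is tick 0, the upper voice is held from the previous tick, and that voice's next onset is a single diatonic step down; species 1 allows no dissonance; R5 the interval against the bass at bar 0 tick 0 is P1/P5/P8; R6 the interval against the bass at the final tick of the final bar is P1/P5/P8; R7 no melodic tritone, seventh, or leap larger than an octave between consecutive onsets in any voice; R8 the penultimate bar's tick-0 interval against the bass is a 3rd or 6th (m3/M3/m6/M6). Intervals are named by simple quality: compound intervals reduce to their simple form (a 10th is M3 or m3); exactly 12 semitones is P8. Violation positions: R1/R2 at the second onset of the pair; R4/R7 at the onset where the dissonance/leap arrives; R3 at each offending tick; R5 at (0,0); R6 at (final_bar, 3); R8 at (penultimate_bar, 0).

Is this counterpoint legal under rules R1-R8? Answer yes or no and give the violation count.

bar 0: v0=C3 v1=C4 (P8)
bar 1: v0=A2 v1=A3 (P8)
bar 2: v0=G2 v1=E3 (M6)
bar 3: v0=F2 v1=F3 (P8)
bar 4: v0=A2 v1=F3 (m6)
bar 5: v0=D3 v1=B3 (M6)
bar 6: v0=C3 v1=C4 (P8)
  R1 @ bar1.0: C3/C4 P8 -> A2/A3 P8 similar
  R7 @ bar3.0: B2->F3 leap 6st
  R7 @ bar5.2: B3->A4 leap 10st
  R1 @ bar6.0: D3/D4 P8 -> C3/C4 P8 similar

No (4 violations)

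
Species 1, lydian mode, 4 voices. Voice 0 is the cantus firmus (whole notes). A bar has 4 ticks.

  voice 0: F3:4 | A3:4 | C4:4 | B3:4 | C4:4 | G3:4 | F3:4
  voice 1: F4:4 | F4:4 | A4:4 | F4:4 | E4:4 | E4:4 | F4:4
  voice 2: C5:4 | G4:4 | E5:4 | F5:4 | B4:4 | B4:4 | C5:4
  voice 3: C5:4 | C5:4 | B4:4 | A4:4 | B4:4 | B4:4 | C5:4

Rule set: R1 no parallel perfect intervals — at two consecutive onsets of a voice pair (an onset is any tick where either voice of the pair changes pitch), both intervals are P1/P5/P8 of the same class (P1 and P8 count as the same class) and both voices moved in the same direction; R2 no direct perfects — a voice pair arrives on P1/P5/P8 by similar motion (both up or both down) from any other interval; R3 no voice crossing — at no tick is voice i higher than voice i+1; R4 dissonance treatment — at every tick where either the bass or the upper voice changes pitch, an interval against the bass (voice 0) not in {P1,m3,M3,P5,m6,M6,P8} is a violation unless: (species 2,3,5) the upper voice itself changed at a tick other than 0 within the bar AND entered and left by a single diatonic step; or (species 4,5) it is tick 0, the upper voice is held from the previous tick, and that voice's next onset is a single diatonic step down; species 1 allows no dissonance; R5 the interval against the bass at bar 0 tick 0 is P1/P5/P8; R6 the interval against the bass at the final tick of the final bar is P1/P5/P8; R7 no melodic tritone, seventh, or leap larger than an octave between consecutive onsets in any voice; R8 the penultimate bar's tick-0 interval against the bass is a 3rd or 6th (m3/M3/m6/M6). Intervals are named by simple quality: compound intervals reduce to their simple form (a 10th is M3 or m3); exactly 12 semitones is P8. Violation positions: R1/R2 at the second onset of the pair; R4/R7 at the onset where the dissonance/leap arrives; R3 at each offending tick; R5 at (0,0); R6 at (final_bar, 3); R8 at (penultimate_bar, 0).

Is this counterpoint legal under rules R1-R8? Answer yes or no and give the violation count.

No (21 violations)

bar 0: v0=F3 v1=F4 v2=C5 v3=C5 (P5)
bar 1: v0=A3 v1=F4 v2=G4 v3=C5 (m3)
bar 2: v0=C4 v1=A4 v2=E5 v3=B4 (M7)
bar 3: v0=B3 v1=F4 v2=F5 v3=A4 (m7)
bar 4: v0=C4 v1=E4 v2=B4 v3=B4 (M7)
bar 5: v0=G3 v1=E4 v2=B4 v3=B4 (M3)
bar 6: v0=F3 v1=F4 v2=C5 v3=C5 (P5)
  R4 @ bar1.0: A3/G4 m7 untreated
  R2 @ bar2.0: F4/G4 M2 -> A4/E5 P5 similar
  R3 @ bar2.0: E5 above B4
  R4 @ bar2.0: C4/B4 M7 untreated
  R3 @ bar2.1: E5 above B4
  R3 @ bar2.2: E5 above B4
  R3 @ bar2.3: E5 above B4
  R3 @ bar3.0: F5 above A4
  R4 @ bar3.0: B3/F4 TT untreated
  R4 @ bar3.0: B3/F5 TT untreated
  R4 @ bar3.0: B3/A4 m7 untreated
  R3 @ bar3.1: F5 above A4
  R3 @ bar3.2: F5 above A4
  R3 @ bar3.3: F5 above A4
  R2 @ bar4.0: F4/F5 P8 -> E4/B4 P5 similar
  R4 @ bar4.0: C4/B4 M7 untreated
  R4 @ bar4.0: C4/B4 M7 untreated
  R7 @ bar4.0: F5->B4 leap 6st
  R1 @ bar6.0: E4/B4 P5 -> F4/C5 P5 similar
  R1 @ bar6.0: E4/B4 P5 -> F4/C5 P5 similar
  R1 @ bar6.0: B4/B4 P1 -> C5/C5 P1 similar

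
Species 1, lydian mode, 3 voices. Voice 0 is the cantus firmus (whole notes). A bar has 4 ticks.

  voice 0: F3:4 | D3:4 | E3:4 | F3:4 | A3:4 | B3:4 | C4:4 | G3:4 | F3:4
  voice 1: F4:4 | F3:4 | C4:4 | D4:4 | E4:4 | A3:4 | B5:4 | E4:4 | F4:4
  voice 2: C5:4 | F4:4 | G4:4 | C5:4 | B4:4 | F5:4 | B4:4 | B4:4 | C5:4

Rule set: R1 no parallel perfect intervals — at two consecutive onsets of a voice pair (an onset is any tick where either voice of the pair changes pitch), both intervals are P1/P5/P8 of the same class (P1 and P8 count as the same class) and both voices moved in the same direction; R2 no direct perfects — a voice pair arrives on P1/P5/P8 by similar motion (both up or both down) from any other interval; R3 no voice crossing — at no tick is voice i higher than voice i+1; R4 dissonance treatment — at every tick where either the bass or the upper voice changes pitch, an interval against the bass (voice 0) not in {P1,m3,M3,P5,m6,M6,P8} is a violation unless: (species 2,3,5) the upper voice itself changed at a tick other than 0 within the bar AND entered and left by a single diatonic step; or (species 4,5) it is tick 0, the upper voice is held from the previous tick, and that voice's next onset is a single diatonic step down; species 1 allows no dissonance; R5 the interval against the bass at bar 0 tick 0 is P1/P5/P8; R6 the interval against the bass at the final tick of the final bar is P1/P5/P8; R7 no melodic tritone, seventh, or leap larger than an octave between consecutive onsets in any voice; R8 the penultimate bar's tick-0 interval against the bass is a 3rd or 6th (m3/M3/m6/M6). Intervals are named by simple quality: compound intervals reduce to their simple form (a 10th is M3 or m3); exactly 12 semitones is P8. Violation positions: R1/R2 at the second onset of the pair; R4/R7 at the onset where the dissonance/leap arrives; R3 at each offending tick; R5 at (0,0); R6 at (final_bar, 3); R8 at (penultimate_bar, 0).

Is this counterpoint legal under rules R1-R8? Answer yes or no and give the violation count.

No (22 violations)

bar 0: v0=F3 v1=F4 v2=C5 (P5)
bar 1: v0=D3 v1=F3 v2=F4 (m3)
bar 2: v0=E3 v1=C4 v2=G4 (m3)
bar 3: v0=F3 v1=D4 v2=C5 (P5)
bar 4: v0=A3 v1=E4 v2=B4 (M2)
bar 5: v0=B3 v1=A3 v2=F5 (TT)
bar 6: v0=C4 v1=B5 v2=B4 (M7)
bar 7: v0=G3 v1=E4 v2=B4 (M3)
bar 8: v0=F3 v1=F4 v2=C5 (P5)
  R2 @ bar1.0: F4/C5 P5 -> F3/F4 P8 similar
  R2 @ bar2.0: F3/F4 P8 -> C4/G4 P5 similar
  R2 @ bar3.0: E3/G4 m3 -> F3/C5 P5 similar
  R2 @ bar4.0: F3/D4 M6 -> A3/E4 P5 similar
  R4 @ bar4.0: A3/B4 M2 untreated
  R3 @ bar5.0: B3 above A3
  R4 @ bar5.0: B3/A3 M2 untreated
  R4 @ bar5.0: B3/F5 TT untreated
  R7 @ bar5.0: B4->F5 leap 6st
  R3 @ bar5.1: B3 above A3
  R3 @ bar5.2: B3 above A3
  R3 @ bar5.3: B3 above A3
  R3 @ bar6.0: B5 above B4
  R4 @ bar6.0: C4/B5 M7 untreated
  R4 @ bar6.0: C4/B4 M7 untreated
  R7 @ bar6.0: A3->B5 leap 26st
  R7 @ bar6.0: F5->B4 leap 6st
  R3 @ bar6.1: B5 above B4
  R3 @ bar6.2: B5 above B4
  R3 @ bar6.3: B5 above B4
  R7 @ bar7.0: B5->E4 leap 19st
  R1 @ bar8.0: E4/B4 P5 -> F4/C5 P5 similar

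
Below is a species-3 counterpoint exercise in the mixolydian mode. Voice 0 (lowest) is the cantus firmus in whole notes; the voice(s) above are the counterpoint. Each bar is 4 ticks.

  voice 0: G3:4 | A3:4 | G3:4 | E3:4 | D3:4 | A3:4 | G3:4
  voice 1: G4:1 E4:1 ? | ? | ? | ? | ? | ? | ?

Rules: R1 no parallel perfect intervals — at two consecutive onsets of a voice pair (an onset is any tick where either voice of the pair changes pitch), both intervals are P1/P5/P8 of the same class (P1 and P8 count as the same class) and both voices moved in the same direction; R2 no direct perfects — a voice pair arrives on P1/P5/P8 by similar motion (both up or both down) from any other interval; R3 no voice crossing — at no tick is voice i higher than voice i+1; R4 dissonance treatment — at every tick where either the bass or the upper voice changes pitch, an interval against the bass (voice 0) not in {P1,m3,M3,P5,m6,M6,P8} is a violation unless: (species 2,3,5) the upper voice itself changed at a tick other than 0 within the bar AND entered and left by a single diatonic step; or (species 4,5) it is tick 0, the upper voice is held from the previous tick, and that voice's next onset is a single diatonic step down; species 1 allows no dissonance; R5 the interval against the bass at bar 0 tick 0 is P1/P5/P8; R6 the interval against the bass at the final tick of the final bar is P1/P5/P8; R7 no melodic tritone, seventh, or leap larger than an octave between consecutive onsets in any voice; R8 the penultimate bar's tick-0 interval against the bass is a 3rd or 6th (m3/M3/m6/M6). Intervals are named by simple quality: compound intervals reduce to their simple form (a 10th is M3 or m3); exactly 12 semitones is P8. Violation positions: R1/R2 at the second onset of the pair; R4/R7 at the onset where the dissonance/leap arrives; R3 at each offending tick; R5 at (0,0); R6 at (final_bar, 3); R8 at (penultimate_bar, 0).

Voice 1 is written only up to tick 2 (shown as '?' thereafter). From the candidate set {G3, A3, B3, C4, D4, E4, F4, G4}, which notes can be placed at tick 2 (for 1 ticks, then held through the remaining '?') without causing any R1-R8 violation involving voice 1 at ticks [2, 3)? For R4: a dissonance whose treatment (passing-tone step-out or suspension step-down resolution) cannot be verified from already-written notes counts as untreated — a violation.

{B3, D4, E4, G3, G4}

G3: legal
A3: violates R4
B3: legal
C4: violates R4
D4: legal
E4: legal
F4: violates R4
G4: legal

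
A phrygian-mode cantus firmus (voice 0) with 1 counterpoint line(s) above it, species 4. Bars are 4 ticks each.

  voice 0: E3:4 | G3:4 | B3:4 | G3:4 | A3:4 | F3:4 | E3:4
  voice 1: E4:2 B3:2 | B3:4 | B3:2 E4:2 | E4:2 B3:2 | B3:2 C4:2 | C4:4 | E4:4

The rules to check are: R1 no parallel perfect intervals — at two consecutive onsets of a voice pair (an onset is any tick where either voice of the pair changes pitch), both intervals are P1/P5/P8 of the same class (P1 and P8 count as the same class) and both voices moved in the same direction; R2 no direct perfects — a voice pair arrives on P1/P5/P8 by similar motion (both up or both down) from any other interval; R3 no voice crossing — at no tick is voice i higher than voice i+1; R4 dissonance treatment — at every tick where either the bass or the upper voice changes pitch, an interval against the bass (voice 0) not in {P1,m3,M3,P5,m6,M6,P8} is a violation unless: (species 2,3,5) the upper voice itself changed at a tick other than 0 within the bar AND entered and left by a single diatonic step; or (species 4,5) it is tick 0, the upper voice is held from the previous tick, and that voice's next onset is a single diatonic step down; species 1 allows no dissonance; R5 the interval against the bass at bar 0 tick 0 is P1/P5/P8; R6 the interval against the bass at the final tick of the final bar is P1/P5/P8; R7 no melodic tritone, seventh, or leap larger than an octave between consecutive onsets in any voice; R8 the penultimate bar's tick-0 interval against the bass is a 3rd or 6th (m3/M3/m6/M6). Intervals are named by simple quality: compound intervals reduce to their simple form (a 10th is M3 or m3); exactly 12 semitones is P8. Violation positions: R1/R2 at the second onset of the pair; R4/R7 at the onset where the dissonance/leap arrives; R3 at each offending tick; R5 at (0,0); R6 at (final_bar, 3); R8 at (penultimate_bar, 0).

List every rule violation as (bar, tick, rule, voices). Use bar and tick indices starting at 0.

(2, 2, R4, (0, 1))
(4, 0, R4, (0, 1))
(5, 0, R8, (0, 1))

bar 0: v0=E3 v1=E4 downbeat P8
bar 1: v0=G3 v1=B3 downbeat M3
bar 2: v0=B3 v1=B3 downbeat P1
bar 3: v0=G3 v1=E4 downbeat M6
bar 4: v0=A3 v1=B3 downbeat M2
bar 5: v0=F3 v1=C4 downbeat P5
bar 6: v0=E3 v1=E4 downbeat P8
  -> R4 @ bar 2 tick 2 v(0, 1): B3/E4 P4 untreated
  -> R4 @ bar 4 tick 0 v(0, 1): A3/B3 M2 untreated
  -> R8 @ bar 5 tick 0 v(0, 1): penult P5 not 3rd/6th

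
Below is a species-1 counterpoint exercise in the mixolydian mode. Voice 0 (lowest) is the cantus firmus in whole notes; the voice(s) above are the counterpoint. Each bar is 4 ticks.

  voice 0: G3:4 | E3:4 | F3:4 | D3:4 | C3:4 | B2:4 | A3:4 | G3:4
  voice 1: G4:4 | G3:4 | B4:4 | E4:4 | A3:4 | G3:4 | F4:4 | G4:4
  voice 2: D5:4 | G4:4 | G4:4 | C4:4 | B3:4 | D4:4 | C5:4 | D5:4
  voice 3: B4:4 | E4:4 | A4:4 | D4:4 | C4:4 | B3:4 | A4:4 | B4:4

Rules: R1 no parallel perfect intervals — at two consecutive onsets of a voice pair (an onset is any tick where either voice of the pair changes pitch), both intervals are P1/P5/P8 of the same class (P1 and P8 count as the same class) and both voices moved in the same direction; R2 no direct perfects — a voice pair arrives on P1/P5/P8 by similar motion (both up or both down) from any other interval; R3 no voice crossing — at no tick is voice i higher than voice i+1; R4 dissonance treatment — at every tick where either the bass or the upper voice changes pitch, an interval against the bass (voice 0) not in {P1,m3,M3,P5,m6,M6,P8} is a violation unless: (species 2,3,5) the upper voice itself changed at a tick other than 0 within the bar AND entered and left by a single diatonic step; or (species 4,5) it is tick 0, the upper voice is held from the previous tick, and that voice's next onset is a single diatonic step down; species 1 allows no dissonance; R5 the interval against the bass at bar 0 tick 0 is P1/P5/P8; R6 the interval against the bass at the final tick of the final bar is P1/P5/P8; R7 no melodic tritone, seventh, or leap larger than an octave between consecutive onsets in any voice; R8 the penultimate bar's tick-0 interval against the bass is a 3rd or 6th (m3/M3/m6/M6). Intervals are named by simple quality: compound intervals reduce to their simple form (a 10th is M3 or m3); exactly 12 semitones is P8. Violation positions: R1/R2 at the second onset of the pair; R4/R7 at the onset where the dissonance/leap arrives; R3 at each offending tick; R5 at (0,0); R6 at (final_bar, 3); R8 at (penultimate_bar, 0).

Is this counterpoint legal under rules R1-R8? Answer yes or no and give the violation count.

No (49 violations)

bar 0: v0=G3 v1=G4 v2=D5 v3=B4 (M3)
bar 1: v0=E3 v1=G3 v2=G4 v3=E4 (P8)
bar 2: v0=F3 v1=B4 v2=G4 v3=A4 (M3)
bar 3: v0=D3 v1=E4 v2=C4 v3=D4 (P8)
bar 4: v0=C3 v1=A3 v2=B3 v3=C4 (P8)
bar 5: v0=B2 v1=G3 v2=D4 v3=B3 (P8)
bar 6: v0=A3 v1=F4 v2=C5 v3=A4 (P8)
bar 7: v0=G3 v1=G4 v2=D5 v3=B4 (M3)
  R3 @ bar0.0: D5 above B4
  R5 @ bar0.0: opens on M3
  R3 @ bar0.1: D5 above B4
  R3 @ bar0.2: D5 above B4
  R3 @ bar0.3: D5 above B4
  R2 @ bar1.0: G3/B4 M3 -> E3/E4 P8 similar
  R2 @ bar1.0: G4/D5 P5 -> G3/G4 P8 similar
  R3 @ bar1.0: G4 above E4
  R3 @ bar1.1: G4 above E4
  R3 @ bar1.2: G4 above E4
  R3 @ bar1.3: G4 above E4
  R3 @ bar2.0: B4 above G4
  R4 @ bar2.0: F3/B4 TT untreated
  R4 @ bar2.0: F3/G4 M2 untreated
  R7 @ bar2.0: G3->B4 leap 16st
  R3 @ bar2.1: B4 above G4
  R3 @ bar2.2: B4 above G4
  R3 @ bar2.3: B4 above G4
  R2 @ bar3.0: F3/A4 M3 -> D3/D4 P8 similar
  R3 @ bar3.0: E4 above C4
  R4 @ bar3.0: D3/E4 M2 untreated
  R4 @ bar3.0: D3/C4 m7 untreated
  R3 @ bar3.1: E4 above C4
  R3 @ bar3.2: E4 above C4
  R3 @ bar3.3: E4 above C4
  R1 @ bar4.0: D3/D4 P8 -> C3/C4 P8 similar
  R4 @ bar4.0: C3/B3 M7 untreated
  R1 @ bar5.0: C3/C4 P8 -> B2/B3 P8 similar
  R3 @ bar5.0: D4 above B3
  R3 @ bar5.1: D4 above B3
  R3 @ bar5.2: D4 above B3
  R3 @ bar5.3: D4 above B3
  R1 @ bar6.0: B2/B3 P8 -> A3/A4 P8 similar
  R1 @ bar6.0: G3/D4 P5 -> F4/C5 P5 similar
  R3 @ bar6.0: C5 above A4
  R7 @ bar6.0: B2->A3 leap 10st
  R7 @ bar6.0: G3->F4 leap 10st
  R7 @ bar6.0: D4->C5 leap 10st
  R7 @ bar6.0: B3->A4 leap 10st
  R8 @ bar6.0: penult P8 not 3rd/6th
  R3 @ bar6.1: C5 above A4
  R3 @ bar6.2: C5 above A4
  R3 @ bar6.3: C5 above A4
  R1 @ bar7.0: F4/C5 P5 -> G4/D5 P5 similar
  R3 @ bar7.0: D5 above B4
  R3 @ bar7.1: D5 above B4
  R3 @ bar7.2: D5 above B4
  R3 @ bar7.3: D5 above B4
  R6 @ bar7.3: closes on M3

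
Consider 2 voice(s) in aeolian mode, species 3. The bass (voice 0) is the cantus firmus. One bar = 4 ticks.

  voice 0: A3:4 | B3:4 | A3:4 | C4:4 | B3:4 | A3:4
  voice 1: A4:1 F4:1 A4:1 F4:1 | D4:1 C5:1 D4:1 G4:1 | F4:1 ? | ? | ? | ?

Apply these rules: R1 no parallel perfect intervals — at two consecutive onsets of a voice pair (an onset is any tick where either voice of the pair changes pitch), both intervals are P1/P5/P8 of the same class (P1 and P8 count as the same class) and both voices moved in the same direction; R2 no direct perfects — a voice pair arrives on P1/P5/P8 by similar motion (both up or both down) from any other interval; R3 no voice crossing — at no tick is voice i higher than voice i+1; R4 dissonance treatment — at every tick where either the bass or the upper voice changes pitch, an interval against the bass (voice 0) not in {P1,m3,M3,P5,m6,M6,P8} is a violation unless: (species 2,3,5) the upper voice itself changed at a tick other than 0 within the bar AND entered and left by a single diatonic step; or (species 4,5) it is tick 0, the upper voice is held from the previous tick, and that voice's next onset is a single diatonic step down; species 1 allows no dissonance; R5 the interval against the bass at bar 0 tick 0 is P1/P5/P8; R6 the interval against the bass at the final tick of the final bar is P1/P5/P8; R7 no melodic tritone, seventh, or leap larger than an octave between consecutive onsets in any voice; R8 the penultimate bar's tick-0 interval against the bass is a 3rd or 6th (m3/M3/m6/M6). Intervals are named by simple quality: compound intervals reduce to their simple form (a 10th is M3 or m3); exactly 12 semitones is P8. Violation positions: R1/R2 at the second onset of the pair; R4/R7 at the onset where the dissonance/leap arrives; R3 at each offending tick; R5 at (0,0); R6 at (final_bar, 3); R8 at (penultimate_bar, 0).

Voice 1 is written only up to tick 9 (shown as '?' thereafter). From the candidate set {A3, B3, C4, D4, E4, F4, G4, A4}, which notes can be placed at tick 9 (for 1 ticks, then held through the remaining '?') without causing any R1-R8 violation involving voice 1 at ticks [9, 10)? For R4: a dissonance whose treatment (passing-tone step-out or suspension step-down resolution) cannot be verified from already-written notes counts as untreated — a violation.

A3: legal
B3: violates R4,R7
C4: legal
D4: violates R4
E4: legal
F4: legal
G4: violates R4
A4: legal

{A3, A4, C4, E4, F4}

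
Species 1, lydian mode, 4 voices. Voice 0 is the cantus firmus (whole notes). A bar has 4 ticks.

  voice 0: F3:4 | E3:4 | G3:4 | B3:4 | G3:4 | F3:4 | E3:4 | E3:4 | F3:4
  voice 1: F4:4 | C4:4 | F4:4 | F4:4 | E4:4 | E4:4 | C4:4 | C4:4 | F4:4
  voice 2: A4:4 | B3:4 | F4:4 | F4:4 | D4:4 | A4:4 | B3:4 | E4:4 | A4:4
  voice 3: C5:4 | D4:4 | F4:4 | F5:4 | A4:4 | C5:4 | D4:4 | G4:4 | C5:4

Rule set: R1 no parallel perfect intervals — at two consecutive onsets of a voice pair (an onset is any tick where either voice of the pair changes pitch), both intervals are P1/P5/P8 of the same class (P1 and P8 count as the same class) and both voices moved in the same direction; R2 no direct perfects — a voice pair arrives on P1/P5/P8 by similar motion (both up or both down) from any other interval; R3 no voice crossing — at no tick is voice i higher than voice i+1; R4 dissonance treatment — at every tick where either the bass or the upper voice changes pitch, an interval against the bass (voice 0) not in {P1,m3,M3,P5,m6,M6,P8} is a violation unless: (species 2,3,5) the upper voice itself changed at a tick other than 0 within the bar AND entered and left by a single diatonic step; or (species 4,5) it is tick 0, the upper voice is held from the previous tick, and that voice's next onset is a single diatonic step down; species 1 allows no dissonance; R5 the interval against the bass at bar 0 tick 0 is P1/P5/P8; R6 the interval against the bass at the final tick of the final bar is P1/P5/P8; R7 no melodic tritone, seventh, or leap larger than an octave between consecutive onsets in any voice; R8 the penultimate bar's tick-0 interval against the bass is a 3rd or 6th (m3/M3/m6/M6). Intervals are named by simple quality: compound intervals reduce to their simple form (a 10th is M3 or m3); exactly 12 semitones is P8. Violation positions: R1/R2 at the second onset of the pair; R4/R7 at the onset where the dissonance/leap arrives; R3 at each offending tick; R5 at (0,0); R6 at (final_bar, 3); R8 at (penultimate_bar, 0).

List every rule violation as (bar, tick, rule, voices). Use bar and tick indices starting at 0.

(0, 0, R5, (0, 2))
(1, 0, R2, (0, 2))
(1, 0, R3, (1, 2))
(1, 0, R4, (0, 3))
(1, 0, R7, (2,))
(1, 0, R7, (3,))
(1, 1, R3, (1, 2))
(1, 2, R3, (1, 2))
(1, 3, R3, (1, 2))
(2, 0, R2, (1, 2))
(2, 0, R2, (1, 3))
(2, 0, R2, (2, 3))
(2, 0, R4, (0, 1))
(2, 0, R4, (0, 2))
(2, 0, R4, (0, 3))
(2, 0, R7, (2,))
(3, 0, R4, (0, 1))
(3, 0, R4, (0, 2))
(3, 0, R4, (0, 3))
(4, 0, R2, (0, 2))
(4, 0, R2, (2, 3))
(4, 0, R3, (1, 2))
(4, 0, R4, (0, 3))
(4, 1, R3, (1, 2))
(4, 2, R3, (1, 2))
(4, 3, R3, (1, 2))
(5, 0, R4, (0, 1))
(6, 0, R2, (0, 2))
(6, 0, R3, (1, 2))
(6, 0, R4, (0, 3))
(6, 0, R7, (2,))
(6, 0, R7, (3,))
(6, 1, R3, (1, 2))
(6, 2, R3, (1, 2))
(6, 3, R3, (1, 2))
(7, 0, R8, (0, 2))
(8, 0, R1, (1, 3))
(8, 0, R2, (0, 1))
(8, 0, R2, (0, 3))
(8, 3, R6, (0, 2))

bar 0: v0=F3 v1=F4 v2=A4 v3=C5 downbeat P5
bar 1: v0=E3 v1=C4 v2=B3 v3=D4 downbeat m7
bar 2: v0=G3 v1=F4 v2=F4 v3=F4 downbeat m7
bar 3: v0=B3 v1=F4 v2=F4 v3=F5 downbeat TT
bar 4: v0=G3 v1=E4 v2=D4 v3=A4 downbeat M2
bar 5: v0=F3 v1=E4 v2=A4 v3=C5 downbeat P5
bar 6: v0=E3 v1=C4 v2=B3 v3=D4 downbeat m7
bar 7: v0=E3 v1=C4 v2=E4 v3=G4 downbeat m3
bar 8: v0=F3 v1=F4 v2=A4 v3=C5 downbeat P5
  -> R5 @ bar 0 tick 0 v(0, 2): opens on M3
  -> R2 @ bar 1 tick 0 v(0, 2): F3/A4 M3 -> E3/B3 P5 similar
  -> R3 @ bar 1 tick 0 v(1, 2): C4 above B3
  -> R4 @ bar 1 tick 0 v(0, 3): E3/D4 m7 untreated
  -> R7 @ bar 1 tick 0 v(2,): A4->B3 leap 10st
  -> R7 @ bar 1 tick 0 v(3,): C5->D4 leap 10st
  -> R3 @ bar 1 tick 1 v(1, 2): C4 above B3
  -> R3 @ bar 1 tick 2 v(1, 2): C4 above B3
  -> R3 @ bar 1 tick 3 v(1, 2): C4 above B3
  -> R2 @ bar 2 tick 0 v(1, 2): C4/B3 m2 -> F4/F4 P1 similar
  -> R2 @ bar 2 tick 0 v(1, 3): C4/D4 M2 -> F4/F4 P1 similar
  -> R2 @ bar 2 tick 0 v(2, 3): B3/D4 m3 -> F4/F4 P1 similar
  -> R4 @ bar 2 tick 0 v(0, 1): G3/F4 m7 untreated
  -> R4 @ bar 2 tick 0 v(0, 2): G3/F4 m7 untreated
  -> R4 @ bar 2 tick 0 v(0, 3): G3/F4 m7 untreated
  -> R7 @ bar 2 tick 0 v(2,): B3->F4 leap 6st
  -> R4 @ bar 3 tick 0 v(0, 1): B3/F4 TT untreated
  -> R4 @ bar 3 tick 0 v(0, 2): B3/F4 TT untreated
  -> R4 @ bar 3 tick 0 v(0, 3): B3/F5 TT untreated
  -> R2 @ bar 4 tick 0 v(0, 2): B3/F4 TT -> G3/D4 P5 similar
  -> R2 @ bar 4 tick 0 v(2, 3): F4/F5 P8 -> D4/A4 P5 similar
  -> R3 @ bar 4 tick 0 v(1, 2): E4 above D4
  -> R4 @ bar 4 tick 0 v(0, 3): G3/A4 M2 untreated
  -> R3 @ bar 4 tick 1 v(1, 2): E4 above D4
  -> R3 @ bar 4 tick 2 v(1, 2): E4 above D4
  -> R3 @ bar 4 tick 3 v(1, 2): E4 above D4
  -> R4 @ bar 5 tick 0 v(0, 1): F3/E4 M7 untreated
  -> R2 @ bar 6 tick 0 v(0, 2): F3/A4 M3 -> E3/B3 P5 similar
  -> R3 @ bar 6 tick 0 v(1, 2): C4 above B3
  -> R4 @ bar 6 tick 0 v(0, 3): E3/D4 m7 untreated
  -> R7 @ bar 6 tick 0 v(2,): A4->B3 leap 10st
  -> R7 @ bar 6 tick 0 v(3,): C5->D4 leap 10st
  -> R3 @ bar 6 tick 1 v(1, 2): C4 above B3
  -> R3 @ bar 6 tick 2 v(1, 2): C4 above B3
  -> R3 @ bar 6 tick 3 v(1, 2): C4 above B3
  -> R8 @ bar 7 tick 0 v(0, 2): penult P8 not 3rd/6th
  -> R1 @ bar 8 tick 0 v(1, 3): C4/G4 P5 -> F4/C5 P5 similar
  -> R2 @ bar 8 tick 0 v(0, 1): E3/C4 m6 -> F3/F4 P8 similar
  -> R2 @ bar 8 tick 0 v(0, 3): E3/G4 m3 -> F3/C5 P5 similar
  -> R6 @ bar 8 tick 3 v(0, 2): closes on M3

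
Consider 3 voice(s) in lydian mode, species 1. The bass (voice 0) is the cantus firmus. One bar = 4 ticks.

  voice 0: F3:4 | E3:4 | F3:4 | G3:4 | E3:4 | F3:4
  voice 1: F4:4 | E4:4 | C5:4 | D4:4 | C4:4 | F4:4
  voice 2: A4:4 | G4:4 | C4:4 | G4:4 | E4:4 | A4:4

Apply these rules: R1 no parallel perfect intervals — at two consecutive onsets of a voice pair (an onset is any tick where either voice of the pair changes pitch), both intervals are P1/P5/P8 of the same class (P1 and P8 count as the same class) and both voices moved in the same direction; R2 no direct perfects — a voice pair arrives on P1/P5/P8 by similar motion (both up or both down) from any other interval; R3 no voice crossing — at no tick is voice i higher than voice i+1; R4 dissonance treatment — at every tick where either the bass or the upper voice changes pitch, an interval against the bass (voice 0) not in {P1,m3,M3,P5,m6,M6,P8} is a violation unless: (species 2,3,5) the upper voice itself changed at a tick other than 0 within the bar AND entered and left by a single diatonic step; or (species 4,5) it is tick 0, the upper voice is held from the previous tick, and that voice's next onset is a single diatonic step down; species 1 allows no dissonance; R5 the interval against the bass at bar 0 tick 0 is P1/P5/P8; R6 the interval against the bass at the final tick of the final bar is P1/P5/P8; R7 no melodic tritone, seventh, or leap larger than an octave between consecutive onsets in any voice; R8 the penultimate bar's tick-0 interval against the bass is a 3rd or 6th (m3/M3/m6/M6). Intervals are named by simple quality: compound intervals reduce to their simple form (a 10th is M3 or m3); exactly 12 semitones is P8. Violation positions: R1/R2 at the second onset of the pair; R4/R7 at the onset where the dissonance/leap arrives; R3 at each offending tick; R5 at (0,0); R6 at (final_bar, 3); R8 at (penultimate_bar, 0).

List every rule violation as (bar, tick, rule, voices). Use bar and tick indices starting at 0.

bar 0: v0=F3 v1=F4 v2=A4 downbeat M3
bar 1: v0=E3 v1=E4 v2=G4 downbeat m3
bar 2: v0=F3 v1=C5 v2=C4 downbeat P5
bar 3: v0=G3 v1=D4 v2=G4 downbeat P8
bar 4: v0=E3 v1=C4 v2=E4 downbeat P8
bar 5: v0=F3 v1=F4 v2=A4 downbeat M3
  -> R5 @ bar 0 tick 0 v(0, 2): opens on M3
  -> R1 @ bar 1 tick 0 v(0, 1): F3/F4 P8 -> E3/E4 P8 similar
  -> R2 @ bar 2 tick 0 v(0, 1): E3/E4 P8 -> F3/C5 P5 similar
  -> R3 @ bar 2 tick 0 v(1, 2): C5 above C4
  -> R3 @ bar 2 tick 1 v(1, 2): C5 above C4
  -> R3 @ bar 2 tick 2 v(1, 2): C5 above C4
  -> R3 @ bar 2 tick 3 v(1, 2): C5 above C4
  -> R2 @ bar 3 tick 0 v(0, 2): F3/C4 P5 -> G3/G4 P8 similar
  -> R7 @ bar 3 tick 0 v(1,): C5->D4 leap 10st
  -> R1 @ bar 4 tick 0 v(0, 2): G3/G4 P8 -> E3/E4 P8 similar
  -> R8 @ bar 4 tick 0 v(0, 2): penult P8 not 3rd/6th
  -> R2 @ bar 5 tick 0 v(0, 1): E3/C4 m6 -> F3/F4 P8 similar
  -> R6 @ bar 5 tick 3 v(0, 2): closes on M3

(0, 0, R5, (0, 2))
(1, 0, R1, (0, 1))
(2, 0, R2, (0, 1))
(2, 0, R3, (1, 2))
(2, 1, R3, (1, 2))
(2, 2, R3, (1, 2))
(2, 3, R3, (1, 2))
(3, 0, R2, (0, 2))
(3, 0, R7, (1,))
(4, 0, R1, (0, 2))
(4, 0, R8, (0, 2))
(5, 0, R2, (0, 1))
(5, 3, R6, (0, 2))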